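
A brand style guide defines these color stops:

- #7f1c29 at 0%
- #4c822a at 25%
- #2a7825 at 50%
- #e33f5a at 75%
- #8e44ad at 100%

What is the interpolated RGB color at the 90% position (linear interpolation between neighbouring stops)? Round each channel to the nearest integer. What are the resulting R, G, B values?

90% lies between the 75% and 100% stops, so the local fraction is t = (90 − 75)/(100 − 75) = 15/25 ≈ 0.6.
#e33f5a → (227, 63, 90); #8e44ad → (142, 68, 173).
R = 227 + 0.6 × (142 − 227) = 176 → 176
G = 63 + 0.6 × (68 − 63) = 66 → 66
B = 90 + 0.6 × (173 − 90) = 139.8 → 140

(176, 66, 140)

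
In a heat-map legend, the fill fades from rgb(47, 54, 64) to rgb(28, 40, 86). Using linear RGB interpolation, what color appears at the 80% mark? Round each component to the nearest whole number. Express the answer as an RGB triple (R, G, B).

80% corresponds to t = 0.8.
R = 47 + 0.8 × (28 − 47) = 47 + 0.8 × -19 = 31.8 → 32
G = 54 + 0.8 × (40 − 54) = 54 + 0.8 × -14 = 42.8 → 43
B = 64 + 0.8 × (86 − 64) = 64 + 0.8 × 22 = 81.6 → 82

(32, 43, 82)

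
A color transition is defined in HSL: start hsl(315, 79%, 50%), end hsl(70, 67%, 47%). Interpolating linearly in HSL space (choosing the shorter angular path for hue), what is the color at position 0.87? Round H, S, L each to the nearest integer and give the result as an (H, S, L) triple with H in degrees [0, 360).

Hue: 70 − 315 = -245°, but |-245| > 180 so the shorter arc goes the other way: Δh = -245 + 360 = 115°.
H = 315 + 0.87 × (115) = 415.05 → 415 → 415 mod 360 = 55°
S = 79 + 0.87 × (67 − 79) = 68.56 → 69%
L = 50 + 0.87 × (47 − 50) = 47.39 → 47%

(55, 69, 47)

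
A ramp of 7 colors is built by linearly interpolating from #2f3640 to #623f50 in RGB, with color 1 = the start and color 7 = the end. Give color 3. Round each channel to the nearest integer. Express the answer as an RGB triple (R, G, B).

(64, 57, 69)

With 7 swatches and endpoints inclusive, swatch 3 sits at t = (3 − 1)/(7 − 1) = 2/6 ≈ 0.3333.
#2f3640 → (47, 54, 64); #623f50 → (98, 63, 80).
R = 47 + 0.3333 × (98 − 47) = 63.998 → 64
G = 54 + 0.3333 × (63 − 54) = 57 → 57
B = 64 + 0.3333 × (80 − 64) = 69.333 → 69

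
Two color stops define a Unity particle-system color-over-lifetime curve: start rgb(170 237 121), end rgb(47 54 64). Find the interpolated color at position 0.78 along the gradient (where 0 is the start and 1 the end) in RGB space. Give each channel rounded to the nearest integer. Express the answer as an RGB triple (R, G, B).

(74, 94, 77)

R = 170 + 0.78 × (47 − 170) = 170 + 0.78 × -123 = 74.06 → 74
G = 237 + 0.78 × (54 − 237) = 237 + 0.78 × -183 = 94.26 → 94
B = 121 + 0.78 × (64 − 121) = 121 + 0.78 × -57 = 76.54 → 77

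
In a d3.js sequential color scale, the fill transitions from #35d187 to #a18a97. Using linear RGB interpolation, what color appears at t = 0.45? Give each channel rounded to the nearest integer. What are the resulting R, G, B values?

#35d187 → (53, 209, 135); #a18a97 → (161, 138, 151).
R = 53 + 0.45 × (161 − 53) = 53 + 0.45 × 108 = 101.6 → 102
G = 209 + 0.45 × (138 − 209) = 209 + 0.45 × -71 = 177.05 → 177
B = 135 + 0.45 × (151 − 135) = 135 + 0.45 × 16 = 142.2 → 142

(102, 177, 142)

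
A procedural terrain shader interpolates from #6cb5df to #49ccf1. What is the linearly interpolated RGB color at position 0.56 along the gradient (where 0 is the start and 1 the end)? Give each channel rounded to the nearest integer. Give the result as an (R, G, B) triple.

#6cb5df → (108, 181, 223); #49ccf1 → (73, 204, 241).
R = 108 + 0.56 × (73 − 108) = 108 + 0.56 × -35 = 88.4 → 88
G = 181 + 0.56 × (204 − 181) = 181 + 0.56 × 23 = 193.88 → 194
B = 223 + 0.56 × (241 − 223) = 223 + 0.56 × 18 = 233.08 → 233

(88, 194, 233)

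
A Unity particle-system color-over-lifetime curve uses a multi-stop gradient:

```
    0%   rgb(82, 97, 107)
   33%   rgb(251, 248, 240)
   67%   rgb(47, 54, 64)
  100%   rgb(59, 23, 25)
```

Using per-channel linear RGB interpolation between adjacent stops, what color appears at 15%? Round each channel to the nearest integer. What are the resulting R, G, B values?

(159, 166, 167)

15% lies between the 0% and 33% stops, so the local fraction is t = (15 − 0)/(33 − 0) = 15/33 ≈ 0.4545.
R = 82 + 0.4545 × (251 − 82) = 158.81 → 159
G = 97 + 0.4545 × (248 − 97) = 165.63 → 166
B = 107 + 0.4545 × (240 − 107) = 167.448 → 167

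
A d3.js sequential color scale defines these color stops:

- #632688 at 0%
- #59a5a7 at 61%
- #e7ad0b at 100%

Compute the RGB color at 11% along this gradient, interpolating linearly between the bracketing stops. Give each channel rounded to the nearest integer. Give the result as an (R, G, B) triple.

(97, 61, 142)

11% lies between the 0% and 61% stops, so the local fraction is t = (11 − 0)/(61 − 0) = 11/61 ≈ 0.1803.
#632688 → (99, 38, 136); #59a5a7 → (89, 165, 167).
R = 99 + 0.1803 × (89 − 99) = 97.197 → 97
G = 38 + 0.1803 × (165 − 38) = 60.898 → 61
B = 136 + 0.1803 × (167 − 136) = 141.589 → 142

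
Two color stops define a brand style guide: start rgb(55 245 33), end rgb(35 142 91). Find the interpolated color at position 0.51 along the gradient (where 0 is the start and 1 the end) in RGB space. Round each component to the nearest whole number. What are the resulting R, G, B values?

(45, 192, 63)

R = 55 + 0.51 × (35 − 55) = 55 + 0.51 × -20 = 44.8 → 45
G = 245 + 0.51 × (142 − 245) = 245 + 0.51 × -103 = 192.47 → 192
B = 33 + 0.51 × (91 − 33) = 33 + 0.51 × 58 = 62.58 → 63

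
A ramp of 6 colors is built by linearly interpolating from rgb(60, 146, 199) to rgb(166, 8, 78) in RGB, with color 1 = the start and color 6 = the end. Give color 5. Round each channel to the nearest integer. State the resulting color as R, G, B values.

(145, 36, 102)

With 6 swatches and endpoints inclusive, swatch 5 sits at t = (5 − 1)/(6 − 1) = 4/5 ≈ 0.8.
R = 60 + 0.8 × (166 − 60) = 144.8 → 145
G = 146 + 0.8 × (8 − 146) = 35.6 → 36
B = 199 + 0.8 × (78 − 199) = 102.2 → 102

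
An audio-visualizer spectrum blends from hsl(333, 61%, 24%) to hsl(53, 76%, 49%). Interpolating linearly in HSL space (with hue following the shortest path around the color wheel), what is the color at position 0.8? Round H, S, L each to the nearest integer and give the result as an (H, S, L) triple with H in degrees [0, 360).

Hue: 53 − 333 = -280°, but |-280| > 180 so the shorter arc goes the other way: Δh = -280 + 360 = 80°.
H = 333 + 0.8 × (80) = 397 → 397 → 397 mod 360 = 37°
S = 61 + 0.8 × (76 − 61) = 73 → 73%
L = 24 + 0.8 × (49 − 24) = 44 → 44%

(37, 73, 44)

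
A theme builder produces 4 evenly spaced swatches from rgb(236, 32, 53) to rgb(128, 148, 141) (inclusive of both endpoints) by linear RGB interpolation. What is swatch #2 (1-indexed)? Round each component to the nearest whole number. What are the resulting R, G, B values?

(200, 71, 82)

With 4 swatches and endpoints inclusive, swatch 2 sits at t = (2 − 1)/(4 − 1) = 1/3 ≈ 0.3333.
R = 236 + 0.3333 × (128 − 236) = 200.004 → 200
G = 32 + 0.3333 × (148 − 32) = 70.663 → 71
B = 53 + 0.3333 × (141 − 53) = 82.33 → 82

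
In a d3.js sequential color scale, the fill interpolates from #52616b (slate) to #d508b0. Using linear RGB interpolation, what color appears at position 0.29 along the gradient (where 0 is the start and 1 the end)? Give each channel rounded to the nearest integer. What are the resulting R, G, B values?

#52616b → (82, 97, 107); #d508b0 → (213, 8, 176).
R = 82 + 0.29 × (213 − 82) = 82 + 0.29 × 131 = 119.99 → 120
G = 97 + 0.29 × (8 − 97) = 97 + 0.29 × -89 = 71.19 → 71
B = 107 + 0.29 × (176 − 107) = 107 + 0.29 × 69 = 127.01 → 127

(120, 71, 127)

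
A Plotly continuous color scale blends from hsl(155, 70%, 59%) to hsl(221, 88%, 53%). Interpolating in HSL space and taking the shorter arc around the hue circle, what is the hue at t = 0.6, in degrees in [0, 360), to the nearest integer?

195

Hue arc: Δh = 221 − 155 = 66° (|Δh| ≤ 180, already the shorter path).
H = 155 + 0.6 × (66) = 194.6 → 195°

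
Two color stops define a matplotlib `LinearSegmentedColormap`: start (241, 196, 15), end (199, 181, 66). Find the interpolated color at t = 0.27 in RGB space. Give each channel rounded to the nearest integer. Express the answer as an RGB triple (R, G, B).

R = 241 + 0.27 × (199 − 241) = 241 + 0.27 × -42 = 229.66 → 230
G = 196 + 0.27 × (181 − 196) = 196 + 0.27 × -15 = 191.95 → 192
B = 15 + 0.27 × (66 − 15) = 15 + 0.27 × 51 = 28.77 → 29
So the blended color is (230, 192, 29), about #e6c01d.

(230, 192, 29)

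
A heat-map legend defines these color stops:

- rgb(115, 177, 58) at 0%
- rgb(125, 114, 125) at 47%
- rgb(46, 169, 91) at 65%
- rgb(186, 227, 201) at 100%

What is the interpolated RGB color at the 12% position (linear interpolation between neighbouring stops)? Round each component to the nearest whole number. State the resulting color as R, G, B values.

(118, 161, 75)

12% lies between the 0% and 47% stops, so the local fraction is t = (12 − 0)/(47 − 0) = 12/47 ≈ 0.2553.
R = 115 + 0.2553 × (125 − 115) = 117.553 → 118
G = 177 + 0.2553 × (114 − 177) = 160.916 → 161
B = 58 + 0.2553 × (125 − 58) = 75.105 → 75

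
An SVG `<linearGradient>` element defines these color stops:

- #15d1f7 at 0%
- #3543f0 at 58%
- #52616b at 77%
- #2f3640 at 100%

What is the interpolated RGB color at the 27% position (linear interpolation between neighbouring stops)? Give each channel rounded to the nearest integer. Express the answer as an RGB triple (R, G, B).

27% lies between the 0% and 58% stops, so the local fraction is t = (27 − 0)/(58 − 0) = 27/58 ≈ 0.4655.
#15d1f7 → (21, 209, 247); #3543f0 → (53, 67, 240).
R = 21 + 0.4655 × (53 − 21) = 35.896 → 36
G = 209 + 0.4655 × (67 − 209) = 142.899 → 143
B = 247 + 0.4655 × (240 − 247) = 243.742 → 244

(36, 143, 244)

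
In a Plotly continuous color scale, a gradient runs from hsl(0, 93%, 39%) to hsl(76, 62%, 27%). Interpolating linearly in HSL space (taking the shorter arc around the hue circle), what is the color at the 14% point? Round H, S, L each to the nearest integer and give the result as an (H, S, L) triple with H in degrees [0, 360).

(11, 89, 37)

Hue arc: Δh = 76 − 0 = 76° (|Δh| ≤ 180, already the shorter path).
H = 0 + 0.14 × (76) = 10.64 → 11°
S = 93 + 0.14 × (62 − 93) = 88.66 → 89%
L = 39 + 0.14 × (27 − 39) = 37.32 → 37%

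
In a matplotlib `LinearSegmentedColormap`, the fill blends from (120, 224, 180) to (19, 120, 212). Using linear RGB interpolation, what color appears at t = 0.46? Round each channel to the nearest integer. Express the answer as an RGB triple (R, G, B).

(74, 176, 195)

R = 120 + 0.46 × (19 − 120) = 120 + 0.46 × -101 = 73.54 → 74
G = 224 + 0.46 × (120 − 224) = 224 + 0.46 × -104 = 176.16 → 176
B = 180 + 0.46 × (212 − 180) = 180 + 0.46 × 32 = 194.72 → 195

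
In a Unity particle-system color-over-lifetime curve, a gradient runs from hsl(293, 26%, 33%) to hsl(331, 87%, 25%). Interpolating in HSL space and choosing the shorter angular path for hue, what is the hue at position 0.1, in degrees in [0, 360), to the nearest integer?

297

Hue arc: Δh = 331 − 293 = 38° (|Δh| ≤ 180, already the shorter path).
H = 293 + 0.1 × (38) = 296.8 → 297°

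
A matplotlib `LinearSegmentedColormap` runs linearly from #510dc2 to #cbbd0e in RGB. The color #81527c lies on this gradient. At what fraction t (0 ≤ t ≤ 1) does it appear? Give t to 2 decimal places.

Invert the lerp on the B channel (largest span, 180): t = (124 − 194) / (14 − 194) = -70/-180 = 0.38889.
Check on R: (129 − 81)/(203 − 81) = 0.3934 ✓

0.39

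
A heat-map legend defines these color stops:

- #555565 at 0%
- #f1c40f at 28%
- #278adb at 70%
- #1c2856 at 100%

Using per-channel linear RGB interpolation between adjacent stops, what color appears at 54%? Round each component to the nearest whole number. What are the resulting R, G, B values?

54% lies between the 28% and 70% stops, so the local fraction is t = (54 − 28)/(70 − 28) = 26/42 ≈ 0.619.
#f1c40f → (241, 196, 15); #278adb → (39, 138, 219).
R = 241 + 0.619 × (39 − 241) = 115.962 → 116
G = 196 + 0.619 × (138 − 196) = 160.098 → 160
B = 15 + 0.619 × (219 − 15) = 141.276 → 141

(116, 160, 141)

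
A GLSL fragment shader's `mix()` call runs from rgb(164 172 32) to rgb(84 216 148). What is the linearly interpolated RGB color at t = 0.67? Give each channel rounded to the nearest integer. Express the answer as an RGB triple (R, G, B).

R = 164 + 0.67 × (84 − 164) = 164 + 0.67 × -80 = 110.4 → 110
G = 172 + 0.67 × (216 − 172) = 172 + 0.67 × 44 = 201.48 → 201
B = 32 + 0.67 × (148 − 32) = 32 + 0.67 × 116 = 109.72 → 110

(110, 201, 110)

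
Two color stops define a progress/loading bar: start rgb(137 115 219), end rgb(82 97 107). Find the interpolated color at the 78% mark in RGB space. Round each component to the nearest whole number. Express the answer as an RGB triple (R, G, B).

78% corresponds to t = 0.78.
R = 137 + 0.78 × (82 − 137) = 137 + 0.78 × -55 = 94.1 → 94
G = 115 + 0.78 × (97 − 115) = 115 + 0.78 × -18 = 100.96 → 101
B = 219 + 0.78 × (107 − 219) = 219 + 0.78 × -112 = 131.64 → 132
So the blended color is (94, 101, 132), about #5e6584.

(94, 101, 132)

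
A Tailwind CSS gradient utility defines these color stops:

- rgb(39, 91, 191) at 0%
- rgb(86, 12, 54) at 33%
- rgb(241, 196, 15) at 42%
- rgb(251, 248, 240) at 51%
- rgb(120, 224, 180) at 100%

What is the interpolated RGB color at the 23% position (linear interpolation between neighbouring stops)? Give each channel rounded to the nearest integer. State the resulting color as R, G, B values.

(72, 36, 96)

23% lies between the 0% and 33% stops, so the local fraction is t = (23 − 0)/(33 − 0) = 23/33 ≈ 0.697.
R = 39 + 0.697 × (86 − 39) = 71.759 → 72
G = 91 + 0.697 × (12 − 91) = 35.937 → 36
B = 191 + 0.697 × (54 − 191) = 95.511 → 96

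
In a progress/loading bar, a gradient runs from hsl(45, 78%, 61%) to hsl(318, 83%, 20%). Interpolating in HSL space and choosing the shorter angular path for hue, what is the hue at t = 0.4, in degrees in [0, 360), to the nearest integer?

Hue: 318 − 45 = 273°, but |273| > 180 so the shorter arc goes the other way: Δh = 273 − 360 = -87°.
H = 45 + 0.4 × (-87) = 10.2 → 10°

10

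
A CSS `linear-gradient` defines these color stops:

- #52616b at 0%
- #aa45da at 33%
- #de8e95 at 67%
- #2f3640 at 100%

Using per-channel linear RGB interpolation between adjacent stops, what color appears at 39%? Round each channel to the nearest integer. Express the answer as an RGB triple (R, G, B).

39% lies between the 33% and 67% stops, so the local fraction is t = (39 − 33)/(67 − 33) = 6/34 ≈ 0.1765.
#aa45da → (170, 69, 218); #de8e95 → (222, 142, 149).
R = 170 + 0.1765 × (222 − 170) = 179.178 → 179
G = 69 + 0.1765 × (142 − 69) = 81.885 → 82
B = 218 + 0.1765 × (149 − 218) = 205.822 → 206

(179, 82, 206)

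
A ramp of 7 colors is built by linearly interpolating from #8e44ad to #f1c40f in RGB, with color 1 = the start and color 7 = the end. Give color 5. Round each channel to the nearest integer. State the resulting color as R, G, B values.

With 7 swatches and endpoints inclusive, swatch 5 sits at t = (5 − 1)/(7 − 1) = 4/6 ≈ 0.6667.
#8e44ad → (142, 68, 173); #f1c40f → (241, 196, 15).
R = 142 + 0.6667 × (241 − 142) = 208.003 → 208
G = 68 + 0.6667 × (196 − 68) = 153.338 → 153
B = 173 + 0.6667 × (15 − 173) = 67.661 → 68

(208, 153, 68)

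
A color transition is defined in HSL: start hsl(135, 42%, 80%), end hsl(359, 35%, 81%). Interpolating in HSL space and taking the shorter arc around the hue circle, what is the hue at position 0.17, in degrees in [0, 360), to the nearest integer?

Hue: 359 − 135 = 224°, but |224| > 180 so the shorter arc goes the other way: Δh = 224 − 360 = -136°.
H = 135 + 0.17 × (-136) = 111.88 → 112°

112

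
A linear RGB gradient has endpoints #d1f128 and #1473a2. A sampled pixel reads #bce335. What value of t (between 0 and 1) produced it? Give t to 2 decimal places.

0.11

Invert the lerp on the R channel (largest span, 189): t = (188 − 209) / (20 − 209) = -21/-189 = 0.11111.
Check on G: (227 − 241)/(115 − 241) = 0.1111 ✓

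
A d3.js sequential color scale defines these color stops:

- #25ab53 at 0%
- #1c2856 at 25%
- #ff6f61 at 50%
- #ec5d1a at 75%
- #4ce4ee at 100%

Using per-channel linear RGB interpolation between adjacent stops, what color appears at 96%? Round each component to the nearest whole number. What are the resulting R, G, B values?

96% lies between the 75% and 100% stops, so the local fraction is t = (96 − 75)/(100 − 75) = 21/25 ≈ 0.84.
#ec5d1a → (236, 93, 26); #4ce4ee → (76, 228, 238).
R = 236 + 0.84 × (76 − 236) = 101.6 → 102
G = 93 + 0.84 × (228 − 93) = 206.4 → 206
B = 26 + 0.84 × (238 − 26) = 204.08 → 204

(102, 206, 204)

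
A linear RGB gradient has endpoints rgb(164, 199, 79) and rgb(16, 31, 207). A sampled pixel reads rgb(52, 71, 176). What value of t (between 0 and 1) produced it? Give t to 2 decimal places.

Invert the lerp on the G channel (largest span, 168): t = (71 − 199) / (31 − 199) = -128/-168 = 0.7619.
Check on R: (52 − 164)/(16 − 164) = 0.7568 ✓

0.76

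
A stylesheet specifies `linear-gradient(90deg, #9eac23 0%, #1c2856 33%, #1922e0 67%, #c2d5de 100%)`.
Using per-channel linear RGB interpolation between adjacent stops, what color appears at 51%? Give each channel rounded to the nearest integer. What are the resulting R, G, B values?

51% lies between the 33% and 67% stops, so the local fraction is t = (51 − 33)/(67 − 33) = 18/34 ≈ 0.5294.
#1c2856 → (28, 40, 86); #1922e0 → (25, 34, 224).
R = 28 + 0.5294 × (25 − 28) = 26.412 → 26
G = 40 + 0.5294 × (34 − 40) = 36.824 → 37
B = 86 + 0.5294 × (224 − 86) = 159.057 → 159

(26, 37, 159)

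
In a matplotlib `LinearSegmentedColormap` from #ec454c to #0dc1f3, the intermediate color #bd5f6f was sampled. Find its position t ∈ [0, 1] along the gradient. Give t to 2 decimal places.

Invert the lerp on the R channel (largest span, 223): t = (189 − 236) / (13 − 236) = -47/-223 = 0.21076.
Check on G: (95 − 69)/(193 − 69) = 0.2097 ✓

0.21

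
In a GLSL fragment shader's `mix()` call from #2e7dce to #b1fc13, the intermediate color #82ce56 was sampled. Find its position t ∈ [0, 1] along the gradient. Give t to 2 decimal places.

Invert the lerp on the B channel (largest span, 187): t = (86 − 206) / (19 − 206) = -120/-187 = 0.64171.
Check on R: (130 − 46)/(177 − 46) = 0.6412 ✓

0.64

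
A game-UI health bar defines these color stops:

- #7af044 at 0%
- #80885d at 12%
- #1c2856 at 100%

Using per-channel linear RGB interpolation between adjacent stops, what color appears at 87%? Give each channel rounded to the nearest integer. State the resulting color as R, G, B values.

(43, 54, 87)

87% lies between the 12% and 100% stops, so the local fraction is t = (87 − 12)/(100 − 12) = 75/88 ≈ 0.8523.
#80885d → (128, 136, 93); #1c2856 → (28, 40, 86).
R = 128 + 0.8523 × (28 − 128) = 42.77 → 43
G = 136 + 0.8523 × (40 − 136) = 54.179 → 54
B = 93 + 0.8523 × (86 − 93) = 87.034 → 87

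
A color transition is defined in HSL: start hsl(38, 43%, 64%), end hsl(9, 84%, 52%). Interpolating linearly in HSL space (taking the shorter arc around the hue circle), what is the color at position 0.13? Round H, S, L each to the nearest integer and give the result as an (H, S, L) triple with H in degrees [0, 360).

(34, 48, 62)

Hue arc: Δh = 9 − 38 = -29° (|Δh| ≤ 180, already the shorter path).
H = 38 + 0.13 × (-29) = 34.23 → 34°
S = 43 + 0.13 × (84 − 43) = 48.33 → 48%
L = 64 + 0.13 × (52 − 64) = 62.44 → 62%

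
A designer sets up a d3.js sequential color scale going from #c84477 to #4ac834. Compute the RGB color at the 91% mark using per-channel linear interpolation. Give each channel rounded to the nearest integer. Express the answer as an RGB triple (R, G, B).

#c84477 → (200, 68, 119); #4ac834 → (74, 200, 52).
91% corresponds to t = 0.91.
R = 200 + 0.91 × (74 − 200) = 200 + 0.91 × -126 = 85.34 → 85
G = 68 + 0.91 × (200 − 68) = 68 + 0.91 × 132 = 188.12 → 188
B = 119 + 0.91 × (52 − 119) = 119 + 0.91 × -67 = 58.03 → 58

(85, 188, 58)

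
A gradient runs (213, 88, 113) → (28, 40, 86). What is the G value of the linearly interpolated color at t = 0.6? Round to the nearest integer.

59

G = 88 + 0.6 × (40 − 88) = 59.2 → 59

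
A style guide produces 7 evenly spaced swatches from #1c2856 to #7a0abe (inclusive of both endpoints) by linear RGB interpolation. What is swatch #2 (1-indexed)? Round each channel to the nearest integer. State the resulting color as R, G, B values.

With 7 swatches and endpoints inclusive, swatch 2 sits at t = (2 − 1)/(7 − 1) = 1/6 ≈ 0.1667.
#1c2856 → (28, 40, 86); #7a0abe → (122, 10, 190).
R = 28 + 0.1667 × (122 − 28) = 43.67 → 44
G = 40 + 0.1667 × (10 − 40) = 34.999 → 35
B = 86 + 0.1667 × (190 − 86) = 103.337 → 103

(44, 35, 103)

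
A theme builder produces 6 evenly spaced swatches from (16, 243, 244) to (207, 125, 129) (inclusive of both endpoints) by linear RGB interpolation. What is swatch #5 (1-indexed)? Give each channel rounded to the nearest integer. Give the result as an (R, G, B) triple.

With 6 swatches and endpoints inclusive, swatch 5 sits at t = (5 − 1)/(6 − 1) = 4/5 ≈ 0.8.
R = 16 + 0.8 × (207 − 16) = 168.8 → 169
G = 243 + 0.8 × (125 − 243) = 148.6 → 149
B = 244 + 0.8 × (129 − 244) = 152 → 152

(169, 149, 152)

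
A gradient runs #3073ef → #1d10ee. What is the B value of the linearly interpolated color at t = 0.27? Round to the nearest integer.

B₁ = 239 (from #3073ef), B₂ = 238 (from #1d10ee).
B = 239 + 0.27 × (238 − 239) = 238.73 → 239

239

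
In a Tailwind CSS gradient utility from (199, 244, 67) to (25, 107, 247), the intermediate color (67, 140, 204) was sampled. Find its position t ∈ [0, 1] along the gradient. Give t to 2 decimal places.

Invert the lerp on the B channel (largest span, 180): t = (204 − 67) / (247 − 67) = 137/180 = 0.76111.
Check on R: (67 − 199)/(25 − 199) = 0.7586 ✓

0.76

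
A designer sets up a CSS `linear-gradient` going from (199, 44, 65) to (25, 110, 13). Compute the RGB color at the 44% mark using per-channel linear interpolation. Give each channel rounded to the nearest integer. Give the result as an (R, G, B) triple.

44% corresponds to t = 0.44.
R = 199 + 0.44 × (25 − 199) = 199 + 0.44 × -174 = 122.44 → 122
G = 44 + 0.44 × (110 − 44) = 44 + 0.44 × 66 = 73.04 → 73
B = 65 + 0.44 × (13 − 65) = 65 + 0.44 × -52 = 42.12 → 42

(122, 73, 42)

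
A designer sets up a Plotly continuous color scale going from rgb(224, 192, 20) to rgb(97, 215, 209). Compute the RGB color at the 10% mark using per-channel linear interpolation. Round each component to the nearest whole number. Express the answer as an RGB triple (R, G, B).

(211, 194, 39)

10% corresponds to t = 0.1.
R = 224 + 0.1 × (97 − 224) = 224 + 0.1 × -127 = 211.3 → 211
G = 192 + 0.1 × (215 − 192) = 192 + 0.1 × 23 = 194.3 → 194
B = 20 + 0.1 × (209 − 20) = 20 + 0.1 × 189 = 38.9 → 39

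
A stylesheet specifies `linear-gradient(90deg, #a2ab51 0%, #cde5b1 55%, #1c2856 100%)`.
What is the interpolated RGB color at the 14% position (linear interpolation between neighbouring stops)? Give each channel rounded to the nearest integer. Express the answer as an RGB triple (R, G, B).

14% lies between the 0% and 55% stops, so the local fraction is t = (14 − 0)/(55 − 0) = 14/55 ≈ 0.2545.
#a2ab51 → (162, 171, 81); #cde5b1 → (205, 229, 177).
R = 162 + 0.2545 × (205 − 162) = 172.944 → 173
G = 171 + 0.2545 × (229 − 171) = 185.761 → 186
B = 81 + 0.2545 × (177 − 81) = 105.432 → 105

(173, 186, 105)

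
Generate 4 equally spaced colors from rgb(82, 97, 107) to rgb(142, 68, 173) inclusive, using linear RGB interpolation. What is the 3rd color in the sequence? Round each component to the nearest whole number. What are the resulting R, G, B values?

(122, 78, 151)

With 4 swatches and endpoints inclusive, swatch 3 sits at t = (3 − 1)/(4 − 1) = 2/3 ≈ 0.6667.
R = 82 + 0.6667 × (142 − 82) = 122.002 → 122
G = 97 + 0.6667 × (68 − 97) = 77.666 → 78
B = 107 + 0.6667 × (173 − 107) = 151.002 → 151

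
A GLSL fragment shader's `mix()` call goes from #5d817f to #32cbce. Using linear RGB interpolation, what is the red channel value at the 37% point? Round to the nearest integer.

77

R₁ = 93 (from #5d817f), R₂ = 50 (from #32cbce).
R = 93 + 0.37 × (50 − 93) = 77.09 → 77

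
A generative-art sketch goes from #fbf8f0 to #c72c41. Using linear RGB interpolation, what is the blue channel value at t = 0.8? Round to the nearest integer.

100

B₁ = 240 (from #fbf8f0), B₂ = 65 (from #c72c41).
B = 240 + 0.8 × (65 − 240) = 100 → 100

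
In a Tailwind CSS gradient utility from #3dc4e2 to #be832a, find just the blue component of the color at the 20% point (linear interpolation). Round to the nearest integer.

189

B₁ = 226 (from #3dc4e2), B₂ = 42 (from #be832a).
B = 226 + 0.2 × (42 − 226) = 189.2 → 189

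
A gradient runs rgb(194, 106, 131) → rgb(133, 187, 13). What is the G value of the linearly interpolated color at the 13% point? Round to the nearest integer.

117

G = 106 + 0.13 × (187 − 106) = 116.53 → 117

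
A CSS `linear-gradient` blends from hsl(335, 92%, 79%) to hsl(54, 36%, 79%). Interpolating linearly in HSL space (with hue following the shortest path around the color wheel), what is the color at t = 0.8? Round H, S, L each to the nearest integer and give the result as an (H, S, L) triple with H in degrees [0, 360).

Hue: 54 − 335 = -281°, but |-281| > 180 so the shorter arc goes the other way: Δh = -281 + 360 = 79°.
H = 335 + 0.8 × (79) = 398.2 → 398 → 398 mod 360 = 38°
S = 92 + 0.8 × (36 − 92) = 47.2 → 47%
L = 79 + 0.8 × (79 − 79) = 79 → 79%

(38, 47, 79)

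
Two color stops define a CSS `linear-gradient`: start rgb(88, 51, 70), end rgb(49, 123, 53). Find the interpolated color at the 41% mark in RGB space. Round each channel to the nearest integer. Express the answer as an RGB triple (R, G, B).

41% corresponds to t = 0.41.
R = 88 + 0.41 × (49 − 88) = 88 + 0.41 × -39 = 72.01 → 72
G = 51 + 0.41 × (123 − 51) = 51 + 0.41 × 72 = 80.52 → 81
B = 70 + 0.41 × (53 − 70) = 70 + 0.41 × -17 = 63.03 → 63
So the blended color is (72, 81, 63), about #48513f.

(72, 81, 63)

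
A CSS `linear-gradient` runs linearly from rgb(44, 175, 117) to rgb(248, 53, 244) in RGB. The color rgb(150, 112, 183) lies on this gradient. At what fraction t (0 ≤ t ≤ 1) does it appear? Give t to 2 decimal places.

Invert the lerp on the R channel (largest span, 204): t = (150 − 44) / (248 − 44) = 106/204 = 0.51961.
Check on G: (112 − 175)/(53 − 175) = 0.5164 ✓

0.52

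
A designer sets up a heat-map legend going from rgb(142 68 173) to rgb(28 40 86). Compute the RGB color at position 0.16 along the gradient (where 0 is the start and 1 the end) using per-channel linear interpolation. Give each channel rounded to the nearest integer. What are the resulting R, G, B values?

(124, 64, 159)

R = 142 + 0.16 × (28 − 142) = 142 + 0.16 × -114 = 123.76 → 124
G = 68 + 0.16 × (40 − 68) = 68 + 0.16 × -28 = 63.52 → 64
B = 173 + 0.16 × (86 − 173) = 173 + 0.16 × -87 = 159.08 → 159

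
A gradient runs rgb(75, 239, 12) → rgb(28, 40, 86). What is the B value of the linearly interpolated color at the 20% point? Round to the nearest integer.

B = 12 + 0.2 × (86 − 12) = 26.8 → 27

27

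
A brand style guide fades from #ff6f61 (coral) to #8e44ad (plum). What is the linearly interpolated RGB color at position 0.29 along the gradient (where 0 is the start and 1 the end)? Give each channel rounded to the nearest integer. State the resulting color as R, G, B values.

#ff6f61 → (255, 111, 97); #8e44ad → (142, 68, 173).
R = 255 + 0.29 × (142 − 255) = 255 + 0.29 × -113 = 222.23 → 222
G = 111 + 0.29 × (68 − 111) = 111 + 0.29 × -43 = 98.53 → 99
B = 97 + 0.29 × (173 − 97) = 97 + 0.29 × 76 = 119.04 → 119

(222, 99, 119)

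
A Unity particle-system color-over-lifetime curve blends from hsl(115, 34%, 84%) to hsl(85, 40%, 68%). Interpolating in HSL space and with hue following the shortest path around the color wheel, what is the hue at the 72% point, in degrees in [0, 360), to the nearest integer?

Hue arc: Δh = 85 − 115 = -30° (|Δh| ≤ 180, already the shorter path).
H = 115 + 0.72 × (-30) = 93.4 → 93°

93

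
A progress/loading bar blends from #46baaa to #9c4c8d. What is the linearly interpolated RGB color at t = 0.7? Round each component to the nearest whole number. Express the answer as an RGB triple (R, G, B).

#46baaa → (70, 186, 170); #9c4c8d → (156, 76, 141).
R = 70 + 0.7 × (156 − 70) = 70 + 0.7 × 86 = 130.2 → 130
G = 186 + 0.7 × (76 − 186) = 186 + 0.7 × -110 = 109 → 109
B = 170 + 0.7 × (141 − 170) = 170 + 0.7 × -29 = 149.7 → 150

(130, 109, 150)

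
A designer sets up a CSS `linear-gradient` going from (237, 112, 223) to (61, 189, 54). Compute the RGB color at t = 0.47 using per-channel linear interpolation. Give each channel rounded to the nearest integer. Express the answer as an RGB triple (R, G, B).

R = 237 + 0.47 × (61 − 237) = 237 + 0.47 × -176 = 154.28 → 154
G = 112 + 0.47 × (189 − 112) = 112 + 0.47 × 77 = 148.19 → 148
B = 223 + 0.47 × (54 − 223) = 223 + 0.47 × -169 = 143.57 → 144

(154, 148, 144)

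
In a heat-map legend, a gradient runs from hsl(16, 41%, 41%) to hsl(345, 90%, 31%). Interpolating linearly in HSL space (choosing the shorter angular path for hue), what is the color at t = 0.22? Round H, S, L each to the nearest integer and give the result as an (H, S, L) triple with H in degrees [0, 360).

(9, 52, 39)

Hue: 345 − 16 = 329°, but |329| > 180 so the shorter arc goes the other way: Δh = 329 − 360 = -31°.
H = 16 + 0.22 × (-31) = 9.18 → 9°
S = 41 + 0.22 × (90 − 41) = 51.78 → 52%
L = 41 + 0.22 × (31 − 41) = 38.8 → 39%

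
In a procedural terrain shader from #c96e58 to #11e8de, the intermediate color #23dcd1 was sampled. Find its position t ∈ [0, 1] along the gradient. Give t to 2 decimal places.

0.90

Invert the lerp on the R channel (largest span, 184): t = (35 − 201) / (17 − 201) = -166/-184 = 0.90217.
Check on G: (220 − 110)/(232 − 110) = 0.9016 ✓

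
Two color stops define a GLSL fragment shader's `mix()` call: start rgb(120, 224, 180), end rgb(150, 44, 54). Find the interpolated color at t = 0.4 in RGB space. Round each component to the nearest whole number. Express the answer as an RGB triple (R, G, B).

(132, 152, 130)

R = 120 + 0.4 × (150 − 120) = 120 + 0.4 × 30 = 132 → 132
G = 224 + 0.4 × (44 − 224) = 224 + 0.4 × -180 = 152 → 152
B = 180 + 0.4 × (54 − 180) = 180 + 0.4 × -126 = 129.6 → 130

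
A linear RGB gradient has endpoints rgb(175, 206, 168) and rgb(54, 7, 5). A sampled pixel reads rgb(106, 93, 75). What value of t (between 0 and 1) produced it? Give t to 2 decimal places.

0.57

Invert the lerp on the G channel (largest span, 199): t = (93 − 206) / (7 − 206) = -113/-199 = 0.56784.
Check on R: (106 − 175)/(54 − 175) = 0.5702 ✓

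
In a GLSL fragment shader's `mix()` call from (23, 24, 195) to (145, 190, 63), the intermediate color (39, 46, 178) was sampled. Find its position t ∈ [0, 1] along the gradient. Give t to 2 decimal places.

0.13

Invert the lerp on the G channel (largest span, 166): t = (46 − 24) / (190 − 24) = 22/166 = 0.13253.
Check on R: (39 − 23)/(145 − 23) = 0.1311 ✓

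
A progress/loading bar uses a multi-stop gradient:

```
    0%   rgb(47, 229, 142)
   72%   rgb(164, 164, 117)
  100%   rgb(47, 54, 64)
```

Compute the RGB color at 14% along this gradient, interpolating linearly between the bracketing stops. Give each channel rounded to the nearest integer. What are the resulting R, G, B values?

14% lies between the 0% and 72% stops, so the local fraction is t = (14 − 0)/(72 − 0) = 14/72 ≈ 0.1944.
R = 47 + 0.1944 × (164 − 47) = 69.745 → 70
G = 229 + 0.1944 × (164 − 229) = 216.364 → 216
B = 142 + 0.1944 × (117 − 142) = 137.14 → 137

(70, 216, 137)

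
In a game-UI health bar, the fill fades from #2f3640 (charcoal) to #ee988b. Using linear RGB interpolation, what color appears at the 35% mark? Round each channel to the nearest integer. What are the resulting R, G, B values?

#2f3640 → (47, 54, 64); #ee988b → (238, 152, 139).
35% corresponds to t = 0.35.
R = 47 + 0.35 × (238 − 47) = 47 + 0.35 × 191 = 113.85 → 114
G = 54 + 0.35 × (152 − 54) = 54 + 0.35 × 98 = 88.3 → 88
B = 64 + 0.35 × (139 − 64) = 64 + 0.35 × 75 = 90.25 → 90

(114, 88, 90)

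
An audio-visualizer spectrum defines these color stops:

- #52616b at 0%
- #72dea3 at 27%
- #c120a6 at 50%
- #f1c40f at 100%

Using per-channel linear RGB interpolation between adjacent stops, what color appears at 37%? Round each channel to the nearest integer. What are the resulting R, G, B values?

(148, 139, 164)

37% lies between the 27% and 50% stops, so the local fraction is t = (37 − 27)/(50 − 27) = 10/23 ≈ 0.4348.
#72dea3 → (114, 222, 163); #c120a6 → (193, 32, 166).
R = 114 + 0.4348 × (193 − 114) = 148.349 → 148
G = 222 + 0.4348 × (32 − 222) = 139.388 → 139
B = 163 + 0.4348 × (166 − 163) = 164.304 → 164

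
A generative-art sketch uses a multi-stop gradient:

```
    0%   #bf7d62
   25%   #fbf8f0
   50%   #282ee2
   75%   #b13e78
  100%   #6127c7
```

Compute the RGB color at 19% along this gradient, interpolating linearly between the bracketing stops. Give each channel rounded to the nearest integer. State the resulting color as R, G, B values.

19% lies between the 0% and 25% stops, so the local fraction is t = (19 − 0)/(25 − 0) = 19/25 ≈ 0.76.
#bf7d62 → (191, 125, 98); #fbf8f0 → (251, 248, 240).
R = 191 + 0.76 × (251 − 191) = 236.6 → 237
G = 125 + 0.76 × (248 − 125) = 218.48 → 218
B = 98 + 0.76 × (240 − 98) = 205.92 → 206

(237, 218, 206)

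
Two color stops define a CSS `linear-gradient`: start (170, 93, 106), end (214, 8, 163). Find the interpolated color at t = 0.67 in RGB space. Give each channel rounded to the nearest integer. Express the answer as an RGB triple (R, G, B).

R = 170 + 0.67 × (214 − 170) = 170 + 0.67 × 44 = 199.48 → 199
G = 93 + 0.67 × (8 − 93) = 93 + 0.67 × -85 = 36.05 → 36
B = 106 + 0.67 × (163 − 106) = 106 + 0.67 × 57 = 144.19 → 144

(199, 36, 144)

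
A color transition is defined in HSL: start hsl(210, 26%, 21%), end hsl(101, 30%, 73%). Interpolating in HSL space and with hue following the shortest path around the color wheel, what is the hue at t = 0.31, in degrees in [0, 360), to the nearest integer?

176

Hue arc: Δh = 101 − 210 = -109° (|Δh| ≤ 180, already the shorter path).
H = 210 + 0.31 × (-109) = 176.21 → 176°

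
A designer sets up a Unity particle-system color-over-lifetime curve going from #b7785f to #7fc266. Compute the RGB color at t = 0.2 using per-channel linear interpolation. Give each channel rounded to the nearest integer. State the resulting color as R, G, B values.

(172, 135, 96)

#b7785f → (183, 120, 95); #7fc266 → (127, 194, 102).
R = 183 + 0.2 × (127 − 183) = 183 + 0.2 × -56 = 171.8 → 172
G = 120 + 0.2 × (194 − 120) = 120 + 0.2 × 74 = 134.8 → 135
B = 95 + 0.2 × (102 − 95) = 95 + 0.2 × 7 = 96.4 → 96
So the blended color is (172, 135, 96), about #ac8760.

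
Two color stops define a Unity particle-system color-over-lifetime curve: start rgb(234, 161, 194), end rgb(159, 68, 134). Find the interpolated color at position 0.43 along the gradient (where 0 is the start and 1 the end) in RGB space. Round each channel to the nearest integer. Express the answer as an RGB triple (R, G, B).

(202, 121, 168)

R = 234 + 0.43 × (159 − 234) = 234 + 0.43 × -75 = 201.75 → 202
G = 161 + 0.43 × (68 − 161) = 161 + 0.43 × -93 = 121.01 → 121
B = 194 + 0.43 × (134 − 194) = 194 + 0.43 × -60 = 168.2 → 168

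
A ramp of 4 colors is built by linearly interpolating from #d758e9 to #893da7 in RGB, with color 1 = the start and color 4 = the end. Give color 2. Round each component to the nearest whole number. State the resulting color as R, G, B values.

(189, 79, 211)

With 4 swatches and endpoints inclusive, swatch 2 sits at t = (2 − 1)/(4 − 1) = 1/3 ≈ 0.3333.
#d758e9 → (215, 88, 233); #893da7 → (137, 61, 167).
R = 215 + 0.3333 × (137 − 215) = 189.003 → 189
G = 88 + 0.3333 × (61 − 88) = 79.001 → 79
B = 233 + 0.3333 × (167 − 233) = 211.002 → 211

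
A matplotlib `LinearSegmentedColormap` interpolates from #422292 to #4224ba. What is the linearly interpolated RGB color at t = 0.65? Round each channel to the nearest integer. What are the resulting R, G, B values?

(66, 35, 172)

#422292 → (66, 34, 146); #4224ba → (66, 36, 186).
R = 66 + 0.65 × (66 − 66) = 66 + 0.65 × 0 = 66 → 66
G = 34 + 0.65 × (36 − 34) = 34 + 0.65 × 2 = 35.3 → 35
B = 146 + 0.65 × (186 − 146) = 146 + 0.65 × 40 = 172 → 172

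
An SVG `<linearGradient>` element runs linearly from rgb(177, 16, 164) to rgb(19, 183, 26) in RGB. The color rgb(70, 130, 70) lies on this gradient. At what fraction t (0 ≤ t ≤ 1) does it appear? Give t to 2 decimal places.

0.68

Invert the lerp on the G channel (largest span, 167): t = (130 − 16) / (183 − 16) = 114/167 = 0.68263.
Check on R: (70 − 177)/(19 − 177) = 0.6772 ✓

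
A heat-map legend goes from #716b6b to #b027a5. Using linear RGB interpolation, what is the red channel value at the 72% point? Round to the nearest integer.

R₁ = 113 (from #716b6b), R₂ = 176 (from #b027a5).
R = 113 + 0.72 × (176 − 113) = 158.36 → 158

158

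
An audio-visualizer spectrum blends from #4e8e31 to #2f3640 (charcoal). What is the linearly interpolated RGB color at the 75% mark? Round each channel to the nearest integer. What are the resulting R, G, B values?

#4e8e31 → (78, 142, 49); #2f3640 → (47, 54, 64).
75% corresponds to t = 0.75.
R = 78 + 0.75 × (47 − 78) = 78 + 0.75 × -31 = 54.75 → 55
G = 142 + 0.75 × (54 − 142) = 142 + 0.75 × -88 = 76 → 76
B = 49 + 0.75 × (64 − 49) = 49 + 0.75 × 15 = 60.25 → 60
So the blended color is (55, 76, 60), about #374c3c.

(55, 76, 60)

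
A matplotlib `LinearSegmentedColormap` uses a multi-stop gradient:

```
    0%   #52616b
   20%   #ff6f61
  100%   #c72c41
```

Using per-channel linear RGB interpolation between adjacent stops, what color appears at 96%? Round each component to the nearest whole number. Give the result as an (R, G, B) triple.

96% lies between the 20% and 100% stops, so the local fraction is t = (96 − 20)/(100 − 20) = 76/80 ≈ 0.95.
#ff6f61 → (255, 111, 97); #c72c41 → (199, 44, 65).
R = 255 + 0.95 × (199 − 255) = 201.8 → 202
G = 111 + 0.95 × (44 − 111) = 47.35 → 47
B = 97 + 0.95 × (65 − 97) = 66.6 → 67

(202, 47, 67)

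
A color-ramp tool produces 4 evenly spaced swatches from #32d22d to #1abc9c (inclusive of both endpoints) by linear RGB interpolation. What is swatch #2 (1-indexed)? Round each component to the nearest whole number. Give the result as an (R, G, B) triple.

With 4 swatches and endpoints inclusive, swatch 2 sits at t = (2 − 1)/(4 − 1) = 1/3 ≈ 0.3333.
#32d22d → (50, 210, 45); #1abc9c → (26, 188, 156).
R = 50 + 0.3333 × (26 − 50) = 42.001 → 42
G = 210 + 0.3333 × (188 − 210) = 202.667 → 203
B = 45 + 0.3333 × (156 − 45) = 81.996 → 82

(42, 203, 82)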